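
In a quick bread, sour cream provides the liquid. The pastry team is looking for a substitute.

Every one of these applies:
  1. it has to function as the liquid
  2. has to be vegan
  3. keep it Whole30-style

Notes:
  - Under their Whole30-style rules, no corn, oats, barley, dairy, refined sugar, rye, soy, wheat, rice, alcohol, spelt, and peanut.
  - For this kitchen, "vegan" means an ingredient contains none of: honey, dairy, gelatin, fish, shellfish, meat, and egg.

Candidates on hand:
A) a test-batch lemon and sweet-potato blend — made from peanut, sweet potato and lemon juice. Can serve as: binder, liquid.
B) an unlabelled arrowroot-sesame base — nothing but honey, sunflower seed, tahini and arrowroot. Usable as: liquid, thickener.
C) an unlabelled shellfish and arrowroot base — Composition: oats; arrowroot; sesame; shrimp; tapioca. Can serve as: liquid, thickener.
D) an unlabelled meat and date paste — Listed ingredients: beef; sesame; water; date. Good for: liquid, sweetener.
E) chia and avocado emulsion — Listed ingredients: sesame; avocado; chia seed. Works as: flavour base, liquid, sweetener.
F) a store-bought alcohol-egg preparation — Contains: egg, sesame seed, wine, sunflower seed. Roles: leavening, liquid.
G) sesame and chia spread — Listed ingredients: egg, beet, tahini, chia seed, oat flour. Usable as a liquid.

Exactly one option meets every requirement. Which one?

A: has peanut, so not Whole30-style — reject
B: has honey, so not vegan — reject
C: has oats, so not Whole30-style; has shrimp, so not vegan — reject
D: has beef, so not vegan — reject
E: nothing on the exclusion list — valid
F: has wine, so not Whole30-style; has egg, so not vegan — out
G: has oat flour, so not Whole30-style; has egg, so not vegan — reject

E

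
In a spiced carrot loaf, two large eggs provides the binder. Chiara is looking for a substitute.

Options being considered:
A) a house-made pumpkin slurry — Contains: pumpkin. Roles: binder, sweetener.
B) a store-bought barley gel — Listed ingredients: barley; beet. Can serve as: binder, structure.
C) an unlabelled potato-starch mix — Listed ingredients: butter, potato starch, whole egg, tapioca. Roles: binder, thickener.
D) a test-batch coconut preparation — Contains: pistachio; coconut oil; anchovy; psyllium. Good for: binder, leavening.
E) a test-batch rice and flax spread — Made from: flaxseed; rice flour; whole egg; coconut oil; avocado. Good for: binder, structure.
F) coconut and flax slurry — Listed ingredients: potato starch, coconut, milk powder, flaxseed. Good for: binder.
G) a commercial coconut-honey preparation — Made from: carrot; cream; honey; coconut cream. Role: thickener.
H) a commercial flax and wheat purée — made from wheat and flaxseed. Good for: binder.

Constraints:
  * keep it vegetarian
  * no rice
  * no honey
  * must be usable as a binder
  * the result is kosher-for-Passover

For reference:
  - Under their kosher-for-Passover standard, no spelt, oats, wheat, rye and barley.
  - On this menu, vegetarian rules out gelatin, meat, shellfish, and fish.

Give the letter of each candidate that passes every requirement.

A, C, F

A: works as a binder, no honey, vegetarian — keep
B: has barley, so not kosher-for-Passover — out
C: butter and whole egg etc. — none of it excluded — keep
D: has anchovy, so not vegetarian — reject
E: has rice flour, so not rice-free — reject
F: coconut and milk powder etc. — none of it excluded — OK
G: not usable as a binder; has honey, so not honey-free — reject
H: has wheat, so not kosher-for-Passover — reject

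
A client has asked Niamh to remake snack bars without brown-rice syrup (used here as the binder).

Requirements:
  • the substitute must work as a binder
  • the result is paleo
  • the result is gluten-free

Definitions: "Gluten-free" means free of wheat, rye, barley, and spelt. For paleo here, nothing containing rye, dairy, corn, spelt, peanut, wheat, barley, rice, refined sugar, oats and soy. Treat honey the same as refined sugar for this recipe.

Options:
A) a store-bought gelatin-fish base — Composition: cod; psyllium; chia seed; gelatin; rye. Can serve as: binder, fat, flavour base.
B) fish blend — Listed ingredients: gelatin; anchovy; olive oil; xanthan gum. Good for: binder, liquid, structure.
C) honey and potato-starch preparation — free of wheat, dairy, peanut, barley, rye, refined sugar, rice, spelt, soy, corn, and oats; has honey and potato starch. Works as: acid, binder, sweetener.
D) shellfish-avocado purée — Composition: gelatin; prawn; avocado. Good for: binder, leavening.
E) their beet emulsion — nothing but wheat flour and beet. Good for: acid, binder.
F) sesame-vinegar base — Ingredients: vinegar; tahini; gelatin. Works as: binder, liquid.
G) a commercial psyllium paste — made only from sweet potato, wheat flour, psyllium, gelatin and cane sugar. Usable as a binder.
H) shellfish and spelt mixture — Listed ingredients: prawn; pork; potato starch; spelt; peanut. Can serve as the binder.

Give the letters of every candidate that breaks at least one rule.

A: has rye, so not gluten-free; has rye, so not paleo — out
B: paleo, gluten-free — OK
C: has honey, so not paleo — no
D: only gelatin, prawn, and avocado; none excluded — valid
E: has wheat flour, so not gluten-free; has wheat flour, so not paleo — no
F: only gelatin, tahini, and vinegar; none excluded — OK
G: has wheat flour, so not gluten-free; has cane sugar, so not paleo — out
H: has spelt, so not gluten-free; has peanut, so not paleo — reject

A, C, E, G, H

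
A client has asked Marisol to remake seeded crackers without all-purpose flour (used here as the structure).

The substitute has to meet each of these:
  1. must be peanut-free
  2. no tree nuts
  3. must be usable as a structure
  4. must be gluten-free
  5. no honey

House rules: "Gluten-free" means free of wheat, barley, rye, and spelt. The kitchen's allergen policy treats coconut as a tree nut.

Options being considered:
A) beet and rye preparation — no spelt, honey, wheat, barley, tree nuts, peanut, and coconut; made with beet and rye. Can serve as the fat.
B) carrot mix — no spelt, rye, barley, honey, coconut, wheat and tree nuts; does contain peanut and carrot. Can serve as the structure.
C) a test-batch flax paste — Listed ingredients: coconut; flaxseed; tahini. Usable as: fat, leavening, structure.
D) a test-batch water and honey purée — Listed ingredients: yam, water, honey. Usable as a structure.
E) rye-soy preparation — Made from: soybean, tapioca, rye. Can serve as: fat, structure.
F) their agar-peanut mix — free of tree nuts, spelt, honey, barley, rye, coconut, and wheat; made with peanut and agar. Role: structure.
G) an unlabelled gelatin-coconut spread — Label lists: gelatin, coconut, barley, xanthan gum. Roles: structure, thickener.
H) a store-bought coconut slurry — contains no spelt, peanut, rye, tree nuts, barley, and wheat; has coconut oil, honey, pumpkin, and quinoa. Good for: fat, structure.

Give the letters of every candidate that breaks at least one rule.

A: not usable as a structure; has rye, so not gluten-free — out
B: has peanut, so not peanut-free — no
C: has coconut, so not tree-nut-free — reject
D: has honey, so not honey-free — reject
E: has rye, so not gluten-free — no
F: has peanut, so not peanut-free — reject
G: has barley, so not gluten-free; has coconut, so not tree-nut-free — no
H: has coconut oil, so not tree-nut-free; has honey, so not honey-free — out

A, B, C, D, E, F, G, H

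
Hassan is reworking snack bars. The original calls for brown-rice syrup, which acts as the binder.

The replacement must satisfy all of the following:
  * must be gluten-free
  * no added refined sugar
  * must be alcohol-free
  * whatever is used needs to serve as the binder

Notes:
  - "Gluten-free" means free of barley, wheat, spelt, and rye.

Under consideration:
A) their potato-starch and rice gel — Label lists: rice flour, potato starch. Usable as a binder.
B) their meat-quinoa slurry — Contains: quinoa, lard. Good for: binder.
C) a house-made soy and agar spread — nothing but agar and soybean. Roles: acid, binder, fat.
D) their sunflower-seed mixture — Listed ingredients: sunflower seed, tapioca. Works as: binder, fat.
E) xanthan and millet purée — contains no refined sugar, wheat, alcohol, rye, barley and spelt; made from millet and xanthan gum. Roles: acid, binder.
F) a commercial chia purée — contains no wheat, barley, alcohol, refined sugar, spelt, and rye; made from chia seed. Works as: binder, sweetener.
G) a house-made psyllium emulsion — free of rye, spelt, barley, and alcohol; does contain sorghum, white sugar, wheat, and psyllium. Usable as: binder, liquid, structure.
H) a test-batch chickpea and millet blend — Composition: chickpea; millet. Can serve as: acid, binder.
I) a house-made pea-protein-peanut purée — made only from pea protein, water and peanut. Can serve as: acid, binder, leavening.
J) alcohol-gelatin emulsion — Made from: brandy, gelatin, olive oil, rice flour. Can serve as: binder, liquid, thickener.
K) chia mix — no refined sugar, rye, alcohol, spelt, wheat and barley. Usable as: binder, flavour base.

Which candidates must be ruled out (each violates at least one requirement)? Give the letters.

A: every rule checks out — valid
B: works as a binder, gluten-free, no refined sugar — keep
C: works as a binder, gluten-free, no alcohol — keep
D: only tapioca and sunflower seed; none excluded — OK
E: no alcohol, no refined sugar — valid
F: all constraints satisfied — valid
G: has wheat, so not gluten-free; has white sugar, so not no-added-sugar — reject
H: only millet and chickpea; none excluded — valid
I: all constraints satisfied — valid
J: has brandy, so not alcohol-free — reject
K: nothing on the exclusion list — OK

G, J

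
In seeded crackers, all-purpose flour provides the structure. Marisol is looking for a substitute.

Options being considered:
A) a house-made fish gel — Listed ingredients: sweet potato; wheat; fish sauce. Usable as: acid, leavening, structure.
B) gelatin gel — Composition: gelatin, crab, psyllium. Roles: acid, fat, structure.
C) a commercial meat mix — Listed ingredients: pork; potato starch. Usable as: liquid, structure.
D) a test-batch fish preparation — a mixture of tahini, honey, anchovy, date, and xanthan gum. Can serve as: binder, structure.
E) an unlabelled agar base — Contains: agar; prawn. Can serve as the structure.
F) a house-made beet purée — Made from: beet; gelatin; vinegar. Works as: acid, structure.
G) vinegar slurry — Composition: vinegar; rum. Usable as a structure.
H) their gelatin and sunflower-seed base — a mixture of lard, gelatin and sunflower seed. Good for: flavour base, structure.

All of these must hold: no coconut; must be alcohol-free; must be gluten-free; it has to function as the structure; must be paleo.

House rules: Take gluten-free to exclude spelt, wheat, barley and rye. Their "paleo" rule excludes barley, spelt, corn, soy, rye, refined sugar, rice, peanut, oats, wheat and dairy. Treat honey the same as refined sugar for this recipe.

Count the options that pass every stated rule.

5

A: has wheat, so not gluten-free; has wheat, so not paleo — out
B: only gelatin, crab and psyllium; none excluded — keep
C: works as a structure, paleo, no coconut — OK
D: has honey, so not paleo — no
E: only prawn and agar; none excluded — valid
F: only gelatin, vinegar, and beet; none excluded — keep
G: has rum, so not alcohol-free — no
H: only gelatin, lard, and sunflower seed; none excluded — valid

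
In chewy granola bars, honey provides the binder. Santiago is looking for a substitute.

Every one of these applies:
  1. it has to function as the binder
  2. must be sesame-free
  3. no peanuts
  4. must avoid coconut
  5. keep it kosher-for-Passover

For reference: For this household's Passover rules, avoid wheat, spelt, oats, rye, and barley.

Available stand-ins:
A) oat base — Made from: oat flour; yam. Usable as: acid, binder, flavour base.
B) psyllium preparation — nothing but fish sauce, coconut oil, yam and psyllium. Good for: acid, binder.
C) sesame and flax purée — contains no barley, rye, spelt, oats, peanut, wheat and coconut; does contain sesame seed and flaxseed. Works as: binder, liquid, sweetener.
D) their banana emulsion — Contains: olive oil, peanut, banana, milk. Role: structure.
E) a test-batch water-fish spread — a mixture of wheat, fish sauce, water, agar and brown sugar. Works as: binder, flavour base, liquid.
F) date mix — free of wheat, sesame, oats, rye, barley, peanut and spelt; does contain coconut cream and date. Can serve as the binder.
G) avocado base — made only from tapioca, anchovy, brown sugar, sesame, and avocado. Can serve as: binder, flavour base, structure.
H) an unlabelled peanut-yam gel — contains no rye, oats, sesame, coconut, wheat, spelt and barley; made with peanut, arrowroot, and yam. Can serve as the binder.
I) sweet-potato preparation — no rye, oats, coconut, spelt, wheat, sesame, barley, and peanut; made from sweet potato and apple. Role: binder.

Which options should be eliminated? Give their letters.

A, B, C, D, E, F, G, H

A: has oat flour, so not kosher-for-Passover — no
B: has coconut oil, so not coconut-free — no
C: has sesame seed, so not sesame-free — out
D: not usable as a binder; has peanut, so not peanut-free — no
E: has wheat, so not kosher-for-Passover — reject
F: has coconut cream, so not coconut-free — no
G: has sesame, so not sesame-free — no
H: has peanut, so not peanut-free — reject
I: every rule checks out — keep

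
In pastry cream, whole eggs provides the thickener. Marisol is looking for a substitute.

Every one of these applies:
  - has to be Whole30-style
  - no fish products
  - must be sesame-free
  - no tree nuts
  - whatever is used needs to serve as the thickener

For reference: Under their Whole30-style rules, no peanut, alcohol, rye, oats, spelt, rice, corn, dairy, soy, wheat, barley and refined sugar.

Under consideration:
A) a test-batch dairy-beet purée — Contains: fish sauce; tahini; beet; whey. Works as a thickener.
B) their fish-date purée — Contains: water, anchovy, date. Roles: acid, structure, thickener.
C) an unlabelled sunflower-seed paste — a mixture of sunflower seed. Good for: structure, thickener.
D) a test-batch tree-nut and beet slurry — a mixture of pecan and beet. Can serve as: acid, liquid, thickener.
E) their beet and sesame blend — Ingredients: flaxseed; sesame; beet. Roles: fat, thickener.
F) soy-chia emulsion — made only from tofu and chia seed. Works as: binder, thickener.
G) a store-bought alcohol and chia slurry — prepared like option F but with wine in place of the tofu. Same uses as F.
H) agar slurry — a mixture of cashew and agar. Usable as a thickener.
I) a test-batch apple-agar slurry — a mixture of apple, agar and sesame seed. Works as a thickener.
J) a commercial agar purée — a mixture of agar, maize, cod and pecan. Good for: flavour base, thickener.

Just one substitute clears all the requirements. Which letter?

A: has whey, so not Whole30-style; has fish sauce, so not fish-free (and 1 more) — out
B: has anchovy, so not fish-free — no
C: no tree nuts, no sesame — valid
D: has pecan, so not tree-nut-free — no
E: has sesame, so not sesame-free — no
F: has tofu, so not Whole30-style — reject
G: has wine, so not Whole30-style — no
H: has cashew, so not tree-nut-free — out
I: has sesame seed, so not sesame-free — reject
J: has maize, so not Whole30-style; has cod, so not fish-free (and 1 more) — reject

C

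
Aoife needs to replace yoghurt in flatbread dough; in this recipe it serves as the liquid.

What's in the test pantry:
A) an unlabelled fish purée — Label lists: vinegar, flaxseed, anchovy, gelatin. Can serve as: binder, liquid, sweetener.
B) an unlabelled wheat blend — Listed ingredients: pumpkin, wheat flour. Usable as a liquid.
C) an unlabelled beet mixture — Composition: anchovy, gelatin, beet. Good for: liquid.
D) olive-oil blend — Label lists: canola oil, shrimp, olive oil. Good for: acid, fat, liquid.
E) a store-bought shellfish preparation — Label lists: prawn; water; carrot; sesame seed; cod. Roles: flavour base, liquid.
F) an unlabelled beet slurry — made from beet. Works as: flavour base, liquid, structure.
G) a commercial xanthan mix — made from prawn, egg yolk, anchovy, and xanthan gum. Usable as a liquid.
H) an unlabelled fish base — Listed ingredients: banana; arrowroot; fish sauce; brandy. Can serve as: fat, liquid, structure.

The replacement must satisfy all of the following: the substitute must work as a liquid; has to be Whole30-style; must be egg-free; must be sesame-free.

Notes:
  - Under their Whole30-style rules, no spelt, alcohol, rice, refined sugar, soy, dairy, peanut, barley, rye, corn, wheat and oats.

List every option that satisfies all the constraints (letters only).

A: every rule checks out — valid
B: has wheat flour, so not Whole30-style — out
C: works as a liquid, Whole30-style, no sesame — valid
D: only shrimp, olive oil and canola oil; none excluded — valid
E: has sesame seed, so not sesame-free — reject
F: Whole30-style, no sesame — valid
G: has egg yolk, so not egg-free — out
H: has brandy, so not Whole30-style — no

A, C, D, F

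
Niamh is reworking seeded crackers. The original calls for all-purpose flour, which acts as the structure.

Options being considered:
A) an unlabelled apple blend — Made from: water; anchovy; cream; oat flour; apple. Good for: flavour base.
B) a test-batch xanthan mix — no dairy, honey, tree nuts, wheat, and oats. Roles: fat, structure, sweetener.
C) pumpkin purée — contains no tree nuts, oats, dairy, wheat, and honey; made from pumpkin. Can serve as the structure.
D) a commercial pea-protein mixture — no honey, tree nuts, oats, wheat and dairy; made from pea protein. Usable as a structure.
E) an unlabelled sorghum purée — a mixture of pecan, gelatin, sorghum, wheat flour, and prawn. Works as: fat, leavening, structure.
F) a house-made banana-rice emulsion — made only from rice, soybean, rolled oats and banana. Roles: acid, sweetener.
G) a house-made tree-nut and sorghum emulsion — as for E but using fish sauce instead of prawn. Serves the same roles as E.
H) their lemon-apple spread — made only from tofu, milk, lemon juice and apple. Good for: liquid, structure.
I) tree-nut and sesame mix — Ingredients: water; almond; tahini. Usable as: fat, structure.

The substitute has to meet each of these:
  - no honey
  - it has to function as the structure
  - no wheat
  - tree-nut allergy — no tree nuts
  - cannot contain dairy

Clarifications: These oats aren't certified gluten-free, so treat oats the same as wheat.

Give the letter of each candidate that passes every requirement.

A: not usable as a structure; has cream, so not dairy-free (and 1 more) — out
B: all constraints satisfied — keep
C: no honey, no dairy — OK
D: works as a structure, no dairy, no tree nuts — valid
E: has pecan, so not tree-nut-free; has wheat flour, so not wheat-free — no
F: not usable as a structure; has rolled oats, so not wheat-free — no
G: has pecan, so not tree-nut-free; has wheat flour, so not wheat-free — reject
H: has milk, so not dairy-free — no
I: has almond, so not tree-nut-free — no

B, C, D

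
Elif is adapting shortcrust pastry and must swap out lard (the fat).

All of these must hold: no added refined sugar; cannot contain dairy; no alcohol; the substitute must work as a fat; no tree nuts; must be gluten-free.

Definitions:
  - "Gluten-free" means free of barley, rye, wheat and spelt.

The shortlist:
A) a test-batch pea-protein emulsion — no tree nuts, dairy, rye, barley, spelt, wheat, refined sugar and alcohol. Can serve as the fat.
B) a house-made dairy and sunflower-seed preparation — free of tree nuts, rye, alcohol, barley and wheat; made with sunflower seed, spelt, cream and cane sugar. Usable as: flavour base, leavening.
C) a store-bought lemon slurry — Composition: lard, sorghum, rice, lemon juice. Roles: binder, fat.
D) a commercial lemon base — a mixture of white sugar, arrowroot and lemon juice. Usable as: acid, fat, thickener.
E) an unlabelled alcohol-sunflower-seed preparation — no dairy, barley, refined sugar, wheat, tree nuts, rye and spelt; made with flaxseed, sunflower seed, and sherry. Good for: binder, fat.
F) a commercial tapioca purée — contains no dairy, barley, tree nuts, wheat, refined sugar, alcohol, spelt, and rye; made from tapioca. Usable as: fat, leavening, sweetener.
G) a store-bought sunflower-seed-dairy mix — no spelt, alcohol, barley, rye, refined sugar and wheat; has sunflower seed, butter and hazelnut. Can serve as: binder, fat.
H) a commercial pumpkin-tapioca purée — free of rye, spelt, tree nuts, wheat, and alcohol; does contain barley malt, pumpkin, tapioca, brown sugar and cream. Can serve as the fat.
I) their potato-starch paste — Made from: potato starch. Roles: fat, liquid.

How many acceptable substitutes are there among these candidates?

4

A: works as a fat, no refined sugar, no dairy — OK
B: not usable as a fat; has spelt, so not gluten-free (and 2 more) — no
C: lard and rice etc. — none of it excluded — OK
D: has white sugar, so not no-added-sugar — reject
E: has sherry, so not alcohol-free — reject
F: works as a fat, gluten-free, no tree nuts — valid
G: has hazelnut, so not tree-nut-free; has butter, so not dairy-free — reject
H: has barley malt, so not gluten-free; has brown sugar, so not no-added-sugar (and 1 more) — no
I: no refined sugar, no tree nuts — valid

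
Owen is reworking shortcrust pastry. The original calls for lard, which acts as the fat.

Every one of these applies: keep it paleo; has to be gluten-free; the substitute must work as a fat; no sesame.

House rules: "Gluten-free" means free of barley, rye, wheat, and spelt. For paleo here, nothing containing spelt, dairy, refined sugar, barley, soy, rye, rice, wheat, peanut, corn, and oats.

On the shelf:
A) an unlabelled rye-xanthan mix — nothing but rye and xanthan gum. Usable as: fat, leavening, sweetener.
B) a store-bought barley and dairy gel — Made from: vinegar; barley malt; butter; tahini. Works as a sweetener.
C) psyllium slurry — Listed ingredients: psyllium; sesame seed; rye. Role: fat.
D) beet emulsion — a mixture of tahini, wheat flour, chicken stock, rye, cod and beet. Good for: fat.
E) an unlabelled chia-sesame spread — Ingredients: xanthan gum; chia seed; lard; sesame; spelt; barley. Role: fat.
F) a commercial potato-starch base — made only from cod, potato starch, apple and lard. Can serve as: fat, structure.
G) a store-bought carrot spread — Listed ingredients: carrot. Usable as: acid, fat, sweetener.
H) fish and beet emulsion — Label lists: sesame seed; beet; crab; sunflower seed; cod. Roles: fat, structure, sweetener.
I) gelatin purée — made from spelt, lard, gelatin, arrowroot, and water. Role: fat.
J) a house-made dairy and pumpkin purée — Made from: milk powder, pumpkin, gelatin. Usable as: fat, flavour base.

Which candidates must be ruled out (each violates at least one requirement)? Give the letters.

A: has rye, so not gluten-free; has rye, so not paleo — reject
B: not usable as a fat; has barley malt, so not gluten-free (and 2 more) — no
C: has rye, so not gluten-free; has rye, so not paleo (and 1 more) — out
D: has rye, so not gluten-free; has rye, so not paleo (and 1 more) — reject
E: has barley, so not gluten-free; has barley, so not paleo (and 1 more) — no
F: cod and lard etc. — none of it excluded — keep
G: only carrot; none excluded — valid
H: has sesame seed, so not sesame-free — no
I: has spelt, so not gluten-free; has spelt, so not paleo — reject
J: has milk powder, so not paleo — reject

A, B, C, D, E, H, I, J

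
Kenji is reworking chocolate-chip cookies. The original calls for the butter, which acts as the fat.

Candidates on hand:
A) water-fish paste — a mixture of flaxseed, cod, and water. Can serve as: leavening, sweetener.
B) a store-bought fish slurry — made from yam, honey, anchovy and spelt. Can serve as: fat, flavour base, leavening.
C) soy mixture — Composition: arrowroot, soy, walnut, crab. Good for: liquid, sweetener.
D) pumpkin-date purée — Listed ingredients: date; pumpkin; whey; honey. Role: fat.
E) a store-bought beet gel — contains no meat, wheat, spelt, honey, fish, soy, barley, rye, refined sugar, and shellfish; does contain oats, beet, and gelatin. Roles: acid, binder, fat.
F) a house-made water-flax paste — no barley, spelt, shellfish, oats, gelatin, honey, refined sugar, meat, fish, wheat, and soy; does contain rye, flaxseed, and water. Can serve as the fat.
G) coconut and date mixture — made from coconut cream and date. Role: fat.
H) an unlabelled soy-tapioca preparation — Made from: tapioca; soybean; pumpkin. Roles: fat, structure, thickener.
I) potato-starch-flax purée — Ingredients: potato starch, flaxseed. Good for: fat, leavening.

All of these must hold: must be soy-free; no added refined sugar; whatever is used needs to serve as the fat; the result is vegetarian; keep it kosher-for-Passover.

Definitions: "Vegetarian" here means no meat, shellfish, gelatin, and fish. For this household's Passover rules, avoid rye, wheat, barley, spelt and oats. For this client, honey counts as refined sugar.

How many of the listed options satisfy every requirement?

2

A: not usable as a fat; has cod, so not vegetarian — no
B: has anchovy, so not vegetarian; has spelt, so not kosher-for-Passover (and 1 more) — out
C: not usable as a fat; has crab, so not vegetarian (and 1 more) — no
D: has honey, so not no-added-sugar — reject
E: has gelatin, so not vegetarian; has oats, so not kosher-for-Passover — out
F: has rye, so not kosher-for-Passover — no
G: only coconut cream and date; none excluded — valid
H: has soybean, so not soy-free — no
I: all constraints satisfied — valid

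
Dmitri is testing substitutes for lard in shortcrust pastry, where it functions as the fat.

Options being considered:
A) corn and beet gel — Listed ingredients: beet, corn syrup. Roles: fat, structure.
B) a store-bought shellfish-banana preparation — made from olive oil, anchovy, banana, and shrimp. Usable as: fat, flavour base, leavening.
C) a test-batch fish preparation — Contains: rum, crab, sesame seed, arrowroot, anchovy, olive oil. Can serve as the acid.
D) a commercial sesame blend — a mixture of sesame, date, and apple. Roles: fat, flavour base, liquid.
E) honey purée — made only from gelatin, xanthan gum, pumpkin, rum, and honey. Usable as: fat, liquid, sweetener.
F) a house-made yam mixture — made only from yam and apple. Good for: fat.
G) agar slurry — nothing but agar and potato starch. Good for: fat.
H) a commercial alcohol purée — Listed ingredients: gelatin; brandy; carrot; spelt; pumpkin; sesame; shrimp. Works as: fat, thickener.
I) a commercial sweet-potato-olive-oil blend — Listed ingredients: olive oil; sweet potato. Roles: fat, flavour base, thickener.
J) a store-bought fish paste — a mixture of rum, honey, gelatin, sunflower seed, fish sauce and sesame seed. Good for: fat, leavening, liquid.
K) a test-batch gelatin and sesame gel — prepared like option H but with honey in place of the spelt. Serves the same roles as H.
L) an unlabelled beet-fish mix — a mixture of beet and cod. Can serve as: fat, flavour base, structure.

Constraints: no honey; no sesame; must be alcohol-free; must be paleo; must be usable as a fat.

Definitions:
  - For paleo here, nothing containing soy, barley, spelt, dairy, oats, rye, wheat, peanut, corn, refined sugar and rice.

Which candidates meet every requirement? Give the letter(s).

A: has corn syrup, so not paleo — reject
B: works as a fat, paleo, no alcohol — valid
C: not usable as a fat; has rum, so not alcohol-free (and 1 more) — reject
D: has sesame, so not sesame-free — out
E: has rum, so not alcohol-free; has honey, so not honey-free — out
F: every rule checks out — keep
G: only potato starch and agar; none excluded — valid
H: has spelt, so not paleo; has brandy, so not alcohol-free (and 1 more) — reject
I: works as a fat, no alcohol, no honey — valid
J: has rum, so not alcohol-free; has sesame seed, so not sesame-free (and 1 more) — no
K: has brandy, so not alcohol-free; has sesame, so not sesame-free (and 1 more) — reject
L: works as a fat, no alcohol, no sesame — valid

B, F, G, I, L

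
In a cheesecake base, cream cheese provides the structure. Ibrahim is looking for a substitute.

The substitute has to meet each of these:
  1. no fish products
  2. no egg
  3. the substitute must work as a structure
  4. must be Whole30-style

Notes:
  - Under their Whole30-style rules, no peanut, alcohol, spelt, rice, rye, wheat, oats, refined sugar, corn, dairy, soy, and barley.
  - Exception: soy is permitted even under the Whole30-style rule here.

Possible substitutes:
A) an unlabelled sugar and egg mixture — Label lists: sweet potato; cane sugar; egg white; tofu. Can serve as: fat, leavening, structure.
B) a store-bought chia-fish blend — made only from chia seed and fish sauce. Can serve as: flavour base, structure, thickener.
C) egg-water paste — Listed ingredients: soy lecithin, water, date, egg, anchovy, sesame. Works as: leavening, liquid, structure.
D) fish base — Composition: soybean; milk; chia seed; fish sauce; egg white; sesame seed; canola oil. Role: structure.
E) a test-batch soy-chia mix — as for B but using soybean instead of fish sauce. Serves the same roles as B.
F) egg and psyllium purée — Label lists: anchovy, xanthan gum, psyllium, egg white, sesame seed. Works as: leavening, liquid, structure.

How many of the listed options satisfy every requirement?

A: has cane sugar, so not Whole30-style; has egg white, so not egg-free — out
B: has fish sauce, so not fish-free — reject
C: has anchovy, so not fish-free; has egg, so not egg-free — out
D: has milk, so not Whole30-style; has fish sauce, so not fish-free (and 1 more) — no
E: soy is permitted under the Whole30-style carve-out; nothing else excluded — keep
F: has anchovy, so not fish-free; has egg white, so not egg-free — reject

1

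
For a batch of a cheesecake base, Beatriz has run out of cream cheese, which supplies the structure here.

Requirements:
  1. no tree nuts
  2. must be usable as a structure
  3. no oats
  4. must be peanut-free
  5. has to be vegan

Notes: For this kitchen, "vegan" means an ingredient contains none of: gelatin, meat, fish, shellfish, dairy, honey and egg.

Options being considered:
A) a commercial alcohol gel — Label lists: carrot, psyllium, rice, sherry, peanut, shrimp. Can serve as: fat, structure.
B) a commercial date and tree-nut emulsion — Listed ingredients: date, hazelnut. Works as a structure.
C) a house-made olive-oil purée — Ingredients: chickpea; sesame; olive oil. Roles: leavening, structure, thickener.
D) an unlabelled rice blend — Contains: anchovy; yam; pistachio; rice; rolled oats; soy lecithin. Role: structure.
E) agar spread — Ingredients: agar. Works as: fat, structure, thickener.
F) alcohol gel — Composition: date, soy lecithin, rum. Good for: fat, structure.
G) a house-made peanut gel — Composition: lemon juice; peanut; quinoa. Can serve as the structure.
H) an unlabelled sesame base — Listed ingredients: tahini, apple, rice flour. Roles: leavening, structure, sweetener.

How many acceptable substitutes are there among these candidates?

4

A: has shrimp, so not vegan; has peanut, so not peanut-free — no
B: has hazelnut, so not tree-nut-free — reject
C: no oats, no peanut — OK
D: has anchovy, so not vegan; has pistachio, so not tree-nut-free (and 1 more) — out
E: no tree nuts, no peanut — valid
F: nothing on the exclusion list — valid
G: has peanut, so not peanut-free — no
H: nothing on the exclusion list — keep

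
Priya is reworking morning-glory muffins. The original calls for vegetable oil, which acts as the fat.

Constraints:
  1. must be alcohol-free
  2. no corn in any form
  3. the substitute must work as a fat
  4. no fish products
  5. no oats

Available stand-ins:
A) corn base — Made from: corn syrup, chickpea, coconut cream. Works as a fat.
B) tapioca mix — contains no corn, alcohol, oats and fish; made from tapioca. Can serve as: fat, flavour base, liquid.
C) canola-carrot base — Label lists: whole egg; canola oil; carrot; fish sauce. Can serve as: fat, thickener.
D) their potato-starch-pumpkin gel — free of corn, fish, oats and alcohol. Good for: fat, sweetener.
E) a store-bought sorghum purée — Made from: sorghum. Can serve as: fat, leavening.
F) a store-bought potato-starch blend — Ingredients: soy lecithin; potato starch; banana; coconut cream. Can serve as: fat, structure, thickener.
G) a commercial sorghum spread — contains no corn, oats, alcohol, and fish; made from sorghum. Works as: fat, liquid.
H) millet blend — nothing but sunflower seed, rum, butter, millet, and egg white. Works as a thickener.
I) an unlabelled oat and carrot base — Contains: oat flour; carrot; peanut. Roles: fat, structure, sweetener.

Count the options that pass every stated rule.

5

A: has corn syrup, so not corn-free — no
B: works as a fat, no alcohol, no fish — keep
C: has fish sauce, so not fish-free — reject
D: no alcohol, no fish — keep
E: only sorghum; none excluded — OK
F: every rule checks out — OK
G: works as a fat, no fish, no alcohol — keep
H: not usable as a fat; has rum, so not alcohol-free — no
I: has oat flour, so not oat-free — reject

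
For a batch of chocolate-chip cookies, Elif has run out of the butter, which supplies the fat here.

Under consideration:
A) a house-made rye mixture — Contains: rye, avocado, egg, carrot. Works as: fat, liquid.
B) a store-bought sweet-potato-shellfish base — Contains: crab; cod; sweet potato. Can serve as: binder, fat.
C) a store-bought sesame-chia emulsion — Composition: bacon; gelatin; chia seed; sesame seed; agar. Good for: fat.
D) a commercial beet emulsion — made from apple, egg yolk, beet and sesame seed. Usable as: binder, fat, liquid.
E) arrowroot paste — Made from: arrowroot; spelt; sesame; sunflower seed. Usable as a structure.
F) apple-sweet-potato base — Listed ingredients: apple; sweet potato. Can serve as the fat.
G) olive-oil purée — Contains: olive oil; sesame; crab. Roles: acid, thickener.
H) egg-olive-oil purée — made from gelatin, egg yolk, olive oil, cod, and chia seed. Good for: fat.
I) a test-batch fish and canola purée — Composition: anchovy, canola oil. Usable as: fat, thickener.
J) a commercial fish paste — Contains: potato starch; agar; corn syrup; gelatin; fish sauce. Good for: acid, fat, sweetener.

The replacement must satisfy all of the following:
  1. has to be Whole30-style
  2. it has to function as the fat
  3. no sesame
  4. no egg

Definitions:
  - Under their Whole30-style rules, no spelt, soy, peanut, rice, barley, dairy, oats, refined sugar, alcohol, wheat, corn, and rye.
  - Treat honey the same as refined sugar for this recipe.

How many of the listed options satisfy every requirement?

A: has rye, so not Whole30-style; has egg, so not egg-free — reject
B: all constraints satisfied — keep
C: has sesame seed, so not sesame-free — reject
D: has sesame seed, so not sesame-free; has egg yolk, so not egg-free — no
E: not usable as a fat; has spelt, so not Whole30-style (and 1 more) — reject
F: nothing on the exclusion list — keep
G: not usable as a fat; has sesame, so not sesame-free — no
H: has egg yolk, so not egg-free — no
I: Whole30-style, no sesame — OK
J: has corn syrup, so not Whole30-style — out

3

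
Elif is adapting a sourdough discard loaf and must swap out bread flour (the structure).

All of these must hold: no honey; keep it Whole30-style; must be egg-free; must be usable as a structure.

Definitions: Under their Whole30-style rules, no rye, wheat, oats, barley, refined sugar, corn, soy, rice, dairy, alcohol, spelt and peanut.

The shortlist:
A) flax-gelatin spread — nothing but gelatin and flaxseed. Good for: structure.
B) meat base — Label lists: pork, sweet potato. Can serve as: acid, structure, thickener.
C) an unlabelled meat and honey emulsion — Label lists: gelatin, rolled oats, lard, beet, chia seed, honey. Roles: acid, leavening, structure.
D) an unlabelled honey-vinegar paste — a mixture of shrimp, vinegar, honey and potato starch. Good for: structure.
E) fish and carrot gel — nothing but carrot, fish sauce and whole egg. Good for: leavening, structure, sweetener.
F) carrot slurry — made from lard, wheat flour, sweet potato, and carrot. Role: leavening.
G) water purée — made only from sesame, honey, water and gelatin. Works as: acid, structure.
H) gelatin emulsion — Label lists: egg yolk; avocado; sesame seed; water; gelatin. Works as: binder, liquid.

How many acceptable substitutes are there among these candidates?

A: works as a structure, no honey, Whole30-style — valid
B: only pork and sweet potato; none excluded — valid
C: has rolled oats, so not Whole30-style; has honey, so not honey-free — no
D: has honey, so not honey-free — no
E: has whole egg, so not egg-free — reject
F: not usable as a structure; has wheat flour, so not Whole30-style — out
G: has honey, so not honey-free — out
H: not usable as a structure; has egg yolk, so not egg-free — out

2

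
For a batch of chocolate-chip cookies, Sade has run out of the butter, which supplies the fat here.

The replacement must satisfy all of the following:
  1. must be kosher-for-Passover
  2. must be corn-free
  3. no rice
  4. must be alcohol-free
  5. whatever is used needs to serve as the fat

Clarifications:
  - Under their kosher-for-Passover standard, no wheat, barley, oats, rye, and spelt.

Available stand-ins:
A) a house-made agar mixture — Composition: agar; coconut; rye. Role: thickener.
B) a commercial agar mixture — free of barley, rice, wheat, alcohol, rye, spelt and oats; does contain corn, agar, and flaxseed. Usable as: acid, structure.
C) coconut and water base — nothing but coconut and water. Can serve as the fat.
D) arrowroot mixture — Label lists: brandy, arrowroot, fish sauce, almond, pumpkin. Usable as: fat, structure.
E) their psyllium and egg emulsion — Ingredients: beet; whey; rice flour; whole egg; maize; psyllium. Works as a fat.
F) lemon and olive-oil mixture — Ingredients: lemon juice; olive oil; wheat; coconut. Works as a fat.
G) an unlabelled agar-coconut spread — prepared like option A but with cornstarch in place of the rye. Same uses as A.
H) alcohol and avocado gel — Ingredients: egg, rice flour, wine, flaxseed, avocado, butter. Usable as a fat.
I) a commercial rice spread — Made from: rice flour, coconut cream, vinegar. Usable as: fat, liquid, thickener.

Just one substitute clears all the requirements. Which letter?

C

A: not usable as a fat; has rye, so not kosher-for-Passover — out
B: not usable as a fat; has corn, so not corn-free — no
C: only coconut and water; none excluded — keep
D: has brandy, so not alcohol-free — reject
E: has maize, so not corn-free; has rice flour, so not rice-free — out
F: has wheat, so not kosher-for-Passover — no
G: not usable as a fat; has cornstarch, so not corn-free — no
H: has wine, so not alcohol-free; has rice flour, so not rice-free — reject
I: has rice flour, so not rice-free — no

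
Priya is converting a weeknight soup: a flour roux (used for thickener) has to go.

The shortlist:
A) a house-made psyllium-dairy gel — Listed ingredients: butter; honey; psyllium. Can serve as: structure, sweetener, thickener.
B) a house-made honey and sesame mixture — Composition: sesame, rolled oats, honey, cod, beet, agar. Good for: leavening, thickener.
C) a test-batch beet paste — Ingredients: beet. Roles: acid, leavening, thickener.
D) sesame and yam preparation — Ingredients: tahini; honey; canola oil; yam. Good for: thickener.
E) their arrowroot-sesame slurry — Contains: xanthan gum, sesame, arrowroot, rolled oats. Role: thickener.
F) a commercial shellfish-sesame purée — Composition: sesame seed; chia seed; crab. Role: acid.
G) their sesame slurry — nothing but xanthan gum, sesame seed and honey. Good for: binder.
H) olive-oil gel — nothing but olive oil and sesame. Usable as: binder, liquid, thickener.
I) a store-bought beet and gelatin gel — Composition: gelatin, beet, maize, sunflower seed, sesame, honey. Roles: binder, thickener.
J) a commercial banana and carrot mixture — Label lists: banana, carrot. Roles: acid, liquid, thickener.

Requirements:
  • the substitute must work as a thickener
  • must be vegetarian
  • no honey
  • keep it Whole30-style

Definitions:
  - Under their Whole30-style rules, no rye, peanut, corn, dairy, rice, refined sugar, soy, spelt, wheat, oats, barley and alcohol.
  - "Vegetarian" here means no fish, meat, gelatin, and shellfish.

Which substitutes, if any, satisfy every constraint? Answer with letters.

C, H, J

A: has butter, so not Whole30-style; has honey, so not honey-free — out
B: has rolled oats, so not Whole30-style; has cod, so not vegetarian (and 1 more) — reject
C: no honey, vegetarian — keep
D: has honey, so not honey-free — out
E: has rolled oats, so not Whole30-style — out
F: not usable as a thickener; has crab, so not vegetarian — reject
G: not usable as a thickener; has honey, so not honey-free — reject
H: works as a thickener, Whole30-style, vegetarian — OK
I: has maize, so not Whole30-style; has gelatin, so not vegetarian (and 1 more) — reject
J: only carrot and banana; none excluded — keep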